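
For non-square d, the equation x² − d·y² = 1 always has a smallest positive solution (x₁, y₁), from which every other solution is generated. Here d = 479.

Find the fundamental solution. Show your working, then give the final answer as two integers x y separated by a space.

2989440 136591

[21; 1,7,1,3,2,21,2,3,1,7,1,42] for √479; ℓ=12 ⇒ convergent index 11
a_0=21:  p_0=21·1+0=21,  q_0=21·0+1=1
a_1=1:  p_1=1·21+1=22,  q_1=1·1+0=1
…
a_5=2:  p_5=2·766+197=1729,  q_5=2·35+9=79
a_6=21:  p_6=21·1729+766=37075,  q_6=21·79+35=1694
a_7=2:  p_7=2·37075+1729=75879,  q_7=2·1694+79=3467
…
a_10=7:  p_10=7·340591+264712=2648849,  q_10=7·15562+12095=121029
a_11=1:  p_11=1·2648849+340591=2989440,  q_11=1·121029+15562=136591
(x₁, y₁) = (2989440, 136591);  2989440² − 479·136591² = 1 ✓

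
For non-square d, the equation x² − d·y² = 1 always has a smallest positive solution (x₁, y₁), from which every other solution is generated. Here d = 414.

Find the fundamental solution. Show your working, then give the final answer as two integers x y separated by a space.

24335 1196

√414 = [20; 2,1,7,2,7,1,2,40, …], period ℓ=8 (even) → k=7
step 0: (20, 1)  from 20·(1,0) + (0,1)
step 1: (41, 2)  from 2·(20,1) + (1,0)
step 2: (61, 3)  from 1·(41,2) + (20,1)
step 3: (468, 23)  from 7·(61,3) + (41,2)
…
step 5: (7447, 366)  from 7·(997,49) + (468,23)
step 6: (8444, 415)  from 1·(7447,366) + (997,49)
step 7: (24335, 1196)  from 2·(8444,415) + (7447,366)
(x₁, y₁) = (24335, 1196);  24335² − 414·1196² = 1 ✓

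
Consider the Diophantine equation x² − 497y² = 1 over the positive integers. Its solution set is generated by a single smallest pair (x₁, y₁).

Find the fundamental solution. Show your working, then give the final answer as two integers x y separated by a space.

1201887 53912

[22; 3,2,2,5,6,5,2,2,3,44] for √497; ℓ=10 ⇒ convergent index 9
k=0  a_k=22  p_k/q_k = 22/1
…
k=2  a_k=2  p_k/q_k = 156/7
…
k=4  a_k=5  p_k/q_k = 2051/92
k=5  a_k=6  p_k/q_k = 12685/569
…
k=8  a_k=2  p_k/q_k = 352750/15823
k=9  a_k=3  p_k/q_k = 1201887/53912
→ (1201887, 53912).  Check: 1201887²=1444532360769, 497·53912²=1444532360768, difference 1.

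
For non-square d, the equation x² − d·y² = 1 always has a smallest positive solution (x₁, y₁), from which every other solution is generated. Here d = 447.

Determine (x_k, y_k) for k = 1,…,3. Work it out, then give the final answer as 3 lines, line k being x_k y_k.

[21; 7,42] for √447; ℓ=2 ⇒ convergent index 1
i=0: a=21 ⇒ p=21, q=1
i=1: a=7 ⇒ p=148, q=7
fundamental: x₁=148, y₁=7  (since 21904 − 447·49 = 1)
(148+7√447)^2 = 43807 + 2072√447
(148+7√447)^3 = 12966724 + 613305√447

148 7
43807 2072
12966724 613305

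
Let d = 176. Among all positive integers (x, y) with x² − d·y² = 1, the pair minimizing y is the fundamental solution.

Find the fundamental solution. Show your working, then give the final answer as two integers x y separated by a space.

199 15

√176 = [13; 3,1,3,26, …], period ℓ=4 (even) → k=3
step 0: (13, 1)  from 13·(1,0) + (0,1)
…
step 2: (53, 4)  from 1·(40,3) + (13,1)
step 3: (199, 15)  from 3·(53,4) + (40,3)
fundamental: x₁=199, y₁=15  (since 39601 − 176·225 = 1)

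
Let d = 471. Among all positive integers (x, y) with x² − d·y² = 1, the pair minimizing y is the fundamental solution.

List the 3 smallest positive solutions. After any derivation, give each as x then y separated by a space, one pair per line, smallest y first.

d=471: √d = [21; 1,2,2,1,3,…,2,1,42] (ℓ=14, even), read p_13/q_13
step 0: (21, 1)  from 21·(1,0) + (0,1)
…
step 3: (152, 7)  from 2·(65,3) + (22,1)
…
step 6: (3429, 158)  from 4·(803,37) + (217,10)
step 7: (48809, 2249)  from 14·(3429,158) + (803,37)
…
step 9: (644804, 29711)  from 3·(198665,9154) + (48809,2249)
step 10: (843469, 38865)  from 1·(644804,29711) + (198665,9154)
…
step 12: (5506953, 253747)  from 2·(2331742,107441) + (843469,38865)
step 13: (7838695, 361188)  from 1·(5506953,253747) + (2331742,107441)
→ (7838695, 361188).  Check: 7838695²=61445139303025, 471·361188²=61445139303024, difference 1.
(x_2, y_2) = (7838695·7838695 + 471·361188·361188, 7838695·361188 + 361188·7838695) = (122890278606049, 5662485139320)
(x_3, y_3) = (7838695·122890278606049 + 471·361188·5662485139320, 7838695·5662485139320 + 361188·122890278606049) = (1926598824915678693415, 88772987898323613612)

7838695 361188
122890278606049 5662485139320
1926598824915678693415 88772987898323613612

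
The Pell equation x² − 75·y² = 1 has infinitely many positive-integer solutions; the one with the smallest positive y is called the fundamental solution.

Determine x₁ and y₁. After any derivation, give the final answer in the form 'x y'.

26 3

d=75: √d = [8; 1,1,1,16] (ℓ=4, even), read p_3/q_3
step 0: (8, 1)  from 8·(1,0) + (0,1)
step 1: (9, 1)  from 1·(8,1) + (1,0)
step 2: (17, 2)  from 1·(9,1) + (8,1)
step 3: (26, 3)  from 1·(17,2) + (9,1)
fundamental: x₁=26, y₁=3  (since 676 − 75·9 = 1)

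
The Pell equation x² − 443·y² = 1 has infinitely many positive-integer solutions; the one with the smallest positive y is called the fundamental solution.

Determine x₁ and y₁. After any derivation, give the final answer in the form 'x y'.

√443 = [21; 21,42, …], period ℓ=2 (even) → k=1
i=0: a=21 ⇒ p=21, q=1
i=1: a=21 ⇒ p=442, q=21
→ (442, 21).  Check: 442²=195364, 443·21²=195363, difference 1.

442 21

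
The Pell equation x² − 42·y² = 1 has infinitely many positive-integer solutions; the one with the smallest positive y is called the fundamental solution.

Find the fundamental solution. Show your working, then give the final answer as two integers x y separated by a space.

√42 = [6; 2,12, …], period ℓ=2 (even) → k=1
k=0  a_k=6  p_k/q_k = 6/1
k=1  a_k=2  p_k/q_k = 13/2
(x₁, y₁) = (13, 2);  13² − 42·2² = 1 ✓

13 2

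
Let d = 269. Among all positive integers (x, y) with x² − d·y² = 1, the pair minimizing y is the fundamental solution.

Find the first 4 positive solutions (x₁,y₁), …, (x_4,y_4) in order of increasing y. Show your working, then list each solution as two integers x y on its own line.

13449 820
361751201 22056360
9730383791049 593271970460
261727862849884801 15957829439376720

d=269: √d = [16; 2,2,32] (ℓ=3, odd), read p_5/q_5
a_0=16:  p_0=16·1+0=16,  q_0=16·0+1=1
a_1=2:  p_1=2·16+1=33,  q_1=2·1+0=2
a_2=2:  p_2=2·33+16=82,  q_2=2·2+1=5
…
a_4=2:  p_4=2·2657+82=5396,  q_4=2·162+5=329
a_5=2:  p_5=2·5396+2657=13449,  q_5=2·329+162=820
(x₁, y₁) = (13449, 820);  13449² − 269·820² = 1 ✓
k=2:  x_2 = 13449·13449+269·820·820 = 361751201,  y_2 = 13449·820+820·13449 = 22056360
k=3:  x_3 = 13449·361751201+269·820·22056360 = 9730383791049,  y_3 = 13449·22056360+820·361751201 = 593271970460
k=4:  x_4 = 13449·9730383791049+269·820·593271970460 = 261727862849884801,  y_4 = 13449·593271970460+820·9730383791049 = 15957829439376720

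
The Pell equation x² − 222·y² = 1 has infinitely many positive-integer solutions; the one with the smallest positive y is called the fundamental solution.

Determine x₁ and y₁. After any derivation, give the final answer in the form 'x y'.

149 10

d=222: √d = [14; 1,8,1,28] (ℓ=4, even), read p_3/q_3
i=0: a=14 ⇒ p=14, q=1
i=1: a=1 ⇒ p=15, q=1
i=2: a=8 ⇒ p=134, q=9
i=3: a=1 ⇒ p=149, q=10
→ (149, 10).  Check: 149²=22201, 222·10²=22200, difference 1.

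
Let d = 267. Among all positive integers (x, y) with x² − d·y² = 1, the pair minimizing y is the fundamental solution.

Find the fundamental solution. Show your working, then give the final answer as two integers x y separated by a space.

[16; 2,1,15,1,2,32] for √267; ℓ=6 ⇒ convergent index 5
a_0=16:  p_0=16·1+0=16,  q_0=16·0+1=1
…
a_4=1:  p_4=1·768+49=817,  q_4=1·47+3=50
a_5=2:  p_5=2·817+768=2402,  q_5=2·50+47=147
(x₁, y₁) = (2402, 147);  2402² − 267·147² = 1 ✓

2402 147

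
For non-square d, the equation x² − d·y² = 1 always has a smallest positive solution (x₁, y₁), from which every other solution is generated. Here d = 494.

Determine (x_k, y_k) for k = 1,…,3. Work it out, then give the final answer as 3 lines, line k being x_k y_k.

73035 3286
10668222449 479986020
1558307253052395 70111557938114

[22; 4,2,2,1,2,1,2,2,4,44] for √494; ℓ=10 ⇒ convergent index 9
k=0  a_k=22  p_k/q_k = 22/1
k=1  a_k=4  p_k/q_k = 89/4
k=2  a_k=2  p_k/q_k = 200/9
…
k=6  a_k=1  p_k/q_k = 2556/115
…
k=8  a_k=2  p_k/q_k = 16514/743
k=9  a_k=4  p_k/q_k = 73035/3286
fundamental: x₁=73035, y₁=3286  (since 5334111225 − 494·10797796 = 1)
n=2: (73035,3286)∘(73035,3286) = (73035·73035+494·3286·3286, 73035·3286+3286·73035) = (10668222449,479986020)
n=3: (10668222449,479986020)∘(73035,3286) = (73035·10668222449+494·3286·479986020, 73035·479986020+3286·10668222449) = (1558307253052395,70111557938114)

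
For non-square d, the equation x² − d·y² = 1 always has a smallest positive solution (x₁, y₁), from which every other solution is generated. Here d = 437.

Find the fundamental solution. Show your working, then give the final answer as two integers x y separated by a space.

√437 → a₀=20, period (1,9,2,9,1,40); ℓ=6 even so k=5
a_0=20:  p_0=20·1+0=20,  q_0=20·0+1=1
…
a_3=2:  p_3=2·209+21=439,  q_3=2·10+1=21
a_4=9:  p_4=9·439+209=4160,  q_4=9·21+10=199
a_5=1:  p_5=1·4160+439=4599,  q_5=1·199+21=220
→ (4599, 220).  Check: 4599²=21150801, 437·220²=21150800, difference 1.

4599 220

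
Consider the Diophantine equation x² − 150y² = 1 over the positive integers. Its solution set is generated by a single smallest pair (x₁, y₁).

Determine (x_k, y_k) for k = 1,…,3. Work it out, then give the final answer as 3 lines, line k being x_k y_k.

49 4
4801 392
470449 38412

√150 → a₀=12, period (4,24); ℓ=2 even so k=1
k=0  a_k=12  p_k/q_k = 12/1
k=1  a_k=4  p_k/q_k = 49/4
(x₁, y₁) = (49, 4);  49² − 150·4² = 1 ✓
(49+4√150)^2 = 4801 + 392√150
(49+4√150)^3 = 470449 + 38412√150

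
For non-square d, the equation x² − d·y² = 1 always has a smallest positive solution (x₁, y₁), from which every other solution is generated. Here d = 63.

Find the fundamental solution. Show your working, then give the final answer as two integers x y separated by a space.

√63 = [7; 1,14, …], period ℓ=2 (even) → k=1
step 0: (7, 1)  from 7·(1,0) + (0,1)
step 1: (8, 1)  from 1·(7,1) + (1,0)
(x₁, y₁) = (8, 1);  8² − 63·1² = 1 ✓

8 1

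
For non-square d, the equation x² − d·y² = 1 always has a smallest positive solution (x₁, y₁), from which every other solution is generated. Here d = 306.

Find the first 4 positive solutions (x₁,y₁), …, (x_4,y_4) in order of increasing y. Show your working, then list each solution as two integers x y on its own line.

[17; 2,34] for √306; ℓ=2 ⇒ convergent index 1
a_0=17:  p_0=17·1+0=17,  q_0=17·0+1=1
a_1=2:  p_1=2·17+1=35,  q_1=2·1+0=2
fundamental: x₁=35, y₁=2  (since 1225 − 306·4 = 1)
k=2:  x_2 = 35·35+306·2·2 = 2449,  y_2 = 35·2+2·35 = 140
k=3:  x_3 = 35·2449+306·2·140 = 171395,  y_3 = 35·140+2·2449 = 9798
k=4:  x_4 = 35·171395+306·2·9798 = 11995201,  y_4 = 35·9798+2·171395 = 685720

35 2
2449 140
171395 9798
11995201 685720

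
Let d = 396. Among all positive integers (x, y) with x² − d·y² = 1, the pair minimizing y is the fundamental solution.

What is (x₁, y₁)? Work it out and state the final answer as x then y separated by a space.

d=396: √d = [19; 1,8,1,38] (ℓ=4, even), read p_3/q_3
step 0: (19, 1)  from 19·(1,0) + (0,1)
…
step 2: (179, 9)  from 8·(20,1) + (19,1)
step 3: (199, 10)  from 1·(179,9) + (20,1)
(x₁, y₁) = (199, 10);  199² − 396·10² = 1 ✓

199 10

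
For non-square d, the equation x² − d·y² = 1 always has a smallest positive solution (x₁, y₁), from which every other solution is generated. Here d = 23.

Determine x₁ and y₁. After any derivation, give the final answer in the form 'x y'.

[4; 1,3,1,8] for √23; ℓ=4 ⇒ convergent index 3
a_0=4:  p_0=4·1+0=4,  q_0=4·0+1=1
a_1=1:  p_1=1·4+1=5,  q_1=1·1+0=1
a_2=3:  p_2=3·5+4=19,  q_2=3·1+1=4
a_3=1:  p_3=1·19+5=24,  q_3=1·4+1=5
(x₁, y₁) = (24, 5);  24² − 23·5² = 1 ✓

24 5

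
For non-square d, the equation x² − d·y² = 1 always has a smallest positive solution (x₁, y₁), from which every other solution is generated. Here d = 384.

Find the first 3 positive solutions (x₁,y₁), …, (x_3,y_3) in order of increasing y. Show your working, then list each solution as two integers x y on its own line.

4801 245
46099201 2352490
442644523201 22588608735

√384 → a₀=19, period (1,1,2,9,2,1,1,38); ℓ=8 even so k=7
i=0: a=19 ⇒ p=19, q=1
…
i=4: a=9 ⇒ p=921, q=47
…
i=6: a=1 ⇒ p=2861, q=146
i=7: a=1 ⇒ p=4801, q=245
→ (4801, 245).  Check: 4801²=23049601, 384·245²=23049600, difference 1.
(4801+245√384)^2 = 46099201 + 2352490√384
(4801+245√384)^3 = 442644523201 + 22588608735√384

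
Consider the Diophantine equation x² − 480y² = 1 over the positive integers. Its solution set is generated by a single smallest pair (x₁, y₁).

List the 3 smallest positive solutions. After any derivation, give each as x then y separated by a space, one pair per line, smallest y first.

[21; 1,9,1,42] for √480; ℓ=4 ⇒ convergent index 3
a_0=21:  p_0=21·1+0=21,  q_0=21·0+1=1
a_1=1:  p_1=1·21+1=22,  q_1=1·1+0=1
a_2=9:  p_2=9·22+21=219,  q_2=9·1+1=10
a_3=1:  p_3=1·219+22=241,  q_3=1·10+1=11
fundamental: x₁=241, y₁=11  (since 58081 − 480·121 = 1)
(x_2, y_2) = (241·241 + 480·11·11, 241·11 + 11·241) = (116161, 5302)
(x_3, y_3) = (241·116161 + 480·11·5302, 241·5302 + 11·116161) = (55989361, 2555553)

241 11
116161 5302
55989361 2555553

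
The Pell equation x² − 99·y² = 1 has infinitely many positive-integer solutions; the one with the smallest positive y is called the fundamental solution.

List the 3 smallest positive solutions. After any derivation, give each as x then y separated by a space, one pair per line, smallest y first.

10 1
199 20
3970 399

√99 → a₀=9, period (1,18); ℓ=2 even so k=1
step 0: (9, 1)  from 9·(1,0) + (0,1)
step 1: (10, 1)  from 1·(9,1) + (1,0)
fundamental: x₁=10, y₁=1  (since 100 − 99·1 = 1)
n=2: (10,1)∘(10,1) = (10·10+99·1·1, 10·1+1·10) = (199,20)
n=3: (199,20)∘(10,1) = (10·199+99·1·20, 10·20+1·199) = (3970,399)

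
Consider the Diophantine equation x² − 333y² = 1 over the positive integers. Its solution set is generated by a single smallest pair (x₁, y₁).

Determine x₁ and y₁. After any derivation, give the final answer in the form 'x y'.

73 4

√333 = [18; 4,36, …], period ℓ=2 (even) → k=1
k=0  a_k=18  p_k/q_k = 18/1
k=1  a_k=4  p_k/q_k = 73/4
→ (73, 4).  Check: 73²=5329, 333·4²=5328, difference 1.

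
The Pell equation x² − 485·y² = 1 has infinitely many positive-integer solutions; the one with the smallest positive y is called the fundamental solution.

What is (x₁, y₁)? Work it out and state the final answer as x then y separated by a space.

[22; 44] for √485; ℓ=1 ⇒ convergent index 1
i=0: a=22 ⇒ p=22, q=1
i=1: a=44 ⇒ p=969, q=44
fundamental: x₁=969, y₁=44  (since 938961 − 485·1936 = 1)

969 44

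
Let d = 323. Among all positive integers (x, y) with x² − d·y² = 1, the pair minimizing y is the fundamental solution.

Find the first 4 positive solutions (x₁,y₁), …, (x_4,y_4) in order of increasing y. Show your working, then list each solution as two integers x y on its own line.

18 1
647 36
23274 1295
837217 46584

d=323: √d = [17; 1,34] (ℓ=2, even), read p_1/q_1
i=0: a=17 ⇒ p=17, q=1
i=1: a=1 ⇒ p=18, q=1
(x₁, y₁) = (18, 1);  18² − 323·1² = 1 ✓
(x_2, y_2) = (18·18 + 323·1·1, 18·1 + 1·18) = (647, 36)
(x_3, y_3) = (18·647 + 323·1·36, 18·36 + 1·647) = (23274, 1295)
(x_4, y_4) = (18·23274 + 323·1·1295, 18·1295 + 1·23274) = (837217, 46584)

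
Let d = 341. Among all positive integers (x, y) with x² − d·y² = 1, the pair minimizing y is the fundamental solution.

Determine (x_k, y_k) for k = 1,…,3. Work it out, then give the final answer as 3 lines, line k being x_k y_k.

[18; 2,6,1,8,2,…,6,2,36] for √341; ℓ=14 ⇒ convergent index 13
k=0  a_k=18  p_k/q_k = 18/1
…
k=3  a_k=1  p_k/q_k = 277/15
k=4  a_k=8  p_k/q_k = 2456/133
…
k=7  a_k=2  p_k/q_k = 20479/1109
…
k=9  a_k=2  p_k/q_k = 76727/4155
k=10  a_k=8  p_k/q_k = 641940/34763
k=11  a_k=1  p_k/q_k = 718667/38918
k=12  a_k=6  p_k/q_k = 4953942/268271
k=13  a_k=2  p_k/q_k = 10626551/575460
fundamental: x₁=10626551, y₁=575460  (since 112923586155601 − 341·331154211600 = 1)
k=2:  x_2 = 10626551·10626551+341·575460·575460 = 225847172311201,  y_2 = 10626551·575460+575460·10626551 = 12230310076920
k=3:  x_3 = 10626551·225847172311201+341·575460·12230310076920 = 4799952989541519968951,  y_3 = 10626551·12230310076920+575460·225847172311201 = 259932027556408030380

10626551 575460
225847172311201 12230310076920
4799952989541519968951 259932027556408030380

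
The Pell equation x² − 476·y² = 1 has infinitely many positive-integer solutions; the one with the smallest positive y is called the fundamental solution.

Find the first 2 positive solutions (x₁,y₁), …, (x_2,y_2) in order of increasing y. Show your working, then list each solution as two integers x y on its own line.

28799 1320
1658764801 76029360

[21; 1,4,2,10,2,4,1,42] for √476; ℓ=8 ⇒ convergent index 7
step 0: (21, 1)  from 21·(1,0) + (0,1)
step 1: (22, 1)  from 1·(21,1) + (1,0)
…
step 3: (240, 11)  from 2·(109,5) + (22,1)
…
step 5: (5258, 241)  from 2·(2509,115) + (240,11)
step 6: (23541, 1079)  from 4·(5258,241) + (2509,115)
step 7: (28799, 1320)  from 1·(23541,1079) + (5258,241)
(x₁, y₁) = (28799, 1320);  28799² − 476·1320² = 1 ✓
n=2: (28799,1320)∘(28799,1320) = (28799·28799+476·1320·1320, 28799·1320+1320·28799) = (1658764801,76029360)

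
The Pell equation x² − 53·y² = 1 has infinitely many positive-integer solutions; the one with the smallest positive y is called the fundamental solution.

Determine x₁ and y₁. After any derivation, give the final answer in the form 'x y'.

√53 = [7; 3,1,1,3,14, …], period ℓ=5 (odd) → k=9
i=0: a=7 ⇒ p=7, q=1
i=1: a=3 ⇒ p=22, q=3
…
i=3: a=1 ⇒ p=51, q=7
…
i=8: a=1 ⇒ p=18557, q=2549
i=9: a=3 ⇒ p=66249, q=9100
→ (66249, 9100).  Check: 66249²=4388930001, 53·9100²=4388930000, difference 1.

66249 9100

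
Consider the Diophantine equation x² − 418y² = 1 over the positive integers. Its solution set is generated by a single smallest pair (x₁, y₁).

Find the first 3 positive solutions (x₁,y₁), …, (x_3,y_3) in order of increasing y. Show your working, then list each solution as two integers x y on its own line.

[20; 2,4,20,4,2,40] for √418; ℓ=6 ⇒ convergent index 5
step 0: (20, 1)  from 20·(1,0) + (0,1)
…
step 4: (15068, 737)  from 4·(3721,182) + (184,9)
step 5: (33857, 1656)  from 2·(15068,737) + (3721,182)
fundamental: x₁=33857, y₁=1656  (since 1146296449 − 418·2742336 = 1)
k=2:  x_2 = 33857·33857+418·1656·1656 = 2292592897,  y_2 = 33857·1656+1656·33857 = 112134384
k=3:  x_3 = 33857·2292592897+418·1656·112134384 = 155240635393601,  y_3 = 33857·112134384+1656·2292592897 = 7593067676520

33857 1656
2292592897 112134384
155240635393601 7593067676520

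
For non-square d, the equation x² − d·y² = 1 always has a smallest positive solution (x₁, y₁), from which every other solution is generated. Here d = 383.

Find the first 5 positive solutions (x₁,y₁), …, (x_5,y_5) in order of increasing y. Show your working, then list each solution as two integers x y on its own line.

18768 959
704475647 35997024
26443197867024 1351184291905
992571874432137217 50718053544949056
37257177852241504710288 1903752856512023474111

√383 = [19; 1,1,3,19,3,1,1,38, …], period ℓ=8 (even) → k=7
i=0: a=19 ⇒ p=19, q=1
i=1: a=1 ⇒ p=20, q=1
i=2: a=1 ⇒ p=39, q=2
i=3: a=3 ⇒ p=137, q=7
i=4: a=19 ⇒ p=2642, q=135
i=5: a=3 ⇒ p=8063, q=412
i=6: a=1 ⇒ p=10705, q=547
i=7: a=1 ⇒ p=18768, q=959
(x₁, y₁) = (18768, 959);  18768² − 383·959² = 1 ✓
n=2: (18768,959)∘(18768,959) = (18768·18768+383·959·959, 18768·959+959·18768) = (704475647,35997024)
n=3: (704475647,35997024)∘(18768,959) = (18768·704475647+383·959·35997024, 18768·35997024+959·704475647) = (26443197867024,1351184291905)
n=4: (26443197867024,1351184291905)∘(18768,959) = (18768·26443197867024+383·959·1351184291905, 18768·1351184291905+959·26443197867024) = (992571874432137217,50718053544949056)
n=5: (992571874432137217,50718053544949056)∘(18768,959) = (18768·992571874432137217+383·959·50718053544949056, 18768·50718053544949056+959·992571874432137217) = (37257177852241504710288,1903752856512023474111)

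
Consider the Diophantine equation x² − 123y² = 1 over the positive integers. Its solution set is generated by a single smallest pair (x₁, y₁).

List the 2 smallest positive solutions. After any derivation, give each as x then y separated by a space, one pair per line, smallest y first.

√123 → a₀=11, period (11,22); ℓ=2 even so k=1
i=0: a=11 ⇒ p=11, q=1
i=1: a=11 ⇒ p=122, q=11
fundamental: x₁=122, y₁=11  (since 14884 − 123·121 = 1)
n=2: (122,11)∘(122,11) = (122·122+123·11·11, 122·11+11·122) = (29767,2684)

122 11
29767 2684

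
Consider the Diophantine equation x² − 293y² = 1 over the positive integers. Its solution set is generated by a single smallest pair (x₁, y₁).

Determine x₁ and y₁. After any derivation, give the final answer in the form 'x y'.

12320649 719780

√293 → a₀=17, period (8,1,1,8,34); ℓ=5 odd so k=9
a_0=17:  p_0=17·1+0=17,  q_0=17·0+1=1
a_1=8:  p_1=8·17+1=137,  q_1=8·1+0=8
a_2=1:  p_2=1·137+17=154,  q_2=1·8+1=9
a_3=1:  p_3=1·154+137=291,  q_3=1·9+8=17
a_4=8:  p_4=8·291+154=2482,  q_4=8·17+9=145
a_5=34:  p_5=34·2482+291=84679,  q_5=34·145+17=4947
…
a_8=1:  p_8=1·764593+679914=1444507,  q_8=1·44668+39721=84389
a_9=8:  p_9=8·1444507+764593=12320649,  q_9=8·84389+44668=719780
(x₁, y₁) = (12320649, 719780);  12320649² − 293·719780² = 1 ✓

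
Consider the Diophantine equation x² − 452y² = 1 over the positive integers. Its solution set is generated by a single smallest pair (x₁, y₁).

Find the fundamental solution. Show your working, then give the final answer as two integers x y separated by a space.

1204353 56648

√452 → a₀=21, period (3,1,5,3,10,3,5,1,3,42); ℓ=10 even so k=9
k=0  a_k=21  p_k/q_k = 21/1
…
k=2  a_k=1  p_k/q_k = 85/4
…
k=4  a_k=3  p_k/q_k = 1552/73
…
k=6  a_k=3  p_k/q_k = 49579/2332
…
k=8  a_k=1  p_k/q_k = 313483/14745
k=9  a_k=3  p_k/q_k = 1204353/56648
→ (1204353, 56648).  Check: 1204353²=1450466148609, 452·56648²=1450466148608, difference 1.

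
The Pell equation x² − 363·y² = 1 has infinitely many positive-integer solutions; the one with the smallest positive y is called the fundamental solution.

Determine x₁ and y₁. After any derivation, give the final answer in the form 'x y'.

d=363: √d = [19; 19,38] (ℓ=2, even), read p_1/q_1
i=0: a=19 ⇒ p=19, q=1
i=1: a=19 ⇒ p=362, q=19
(x₁, y₁) = (362, 19);  362² − 363·19² = 1 ✓

362 19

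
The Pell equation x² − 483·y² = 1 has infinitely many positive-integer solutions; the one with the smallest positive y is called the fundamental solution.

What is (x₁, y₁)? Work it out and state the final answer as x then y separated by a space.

[21; 1,42] for √483; ℓ=2 ⇒ convergent index 1
i=0: a=21 ⇒ p=21, q=1
i=1: a=1 ⇒ p=22, q=1
→ (22, 1).  Check: 22²=484, 483·1²=483, difference 1.

22 1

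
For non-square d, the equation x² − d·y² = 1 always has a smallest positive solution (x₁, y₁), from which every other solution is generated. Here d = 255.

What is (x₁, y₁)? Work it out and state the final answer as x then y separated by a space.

16 1

[15; 1,30] for √255; ℓ=2 ⇒ convergent index 1
k=0  a_k=15  p_k/q_k = 15/1
k=1  a_k=1  p_k/q_k = 16/1
→ (16, 1).  Check: 16²=256, 255·1²=255, difference 1.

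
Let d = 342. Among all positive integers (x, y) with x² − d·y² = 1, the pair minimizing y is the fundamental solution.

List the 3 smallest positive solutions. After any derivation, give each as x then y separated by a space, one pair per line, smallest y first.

37 2
2737 148
202501 10950

[18; 2,36] for √342; ℓ=2 ⇒ convergent index 1
k=0  a_k=18  p_k/q_k = 18/1
k=1  a_k=2  p_k/q_k = 37/2
→ (37, 2).  Check: 37²=1369, 342·2²=1368, difference 1.
n=2: (37,2)∘(37,2) = (37·37+342·2·2, 37·2+2·37) = (2737,148)
n=3: (2737,148)∘(37,2) = (37·2737+342·2·148, 37·148+2·2737) = (202501,10950)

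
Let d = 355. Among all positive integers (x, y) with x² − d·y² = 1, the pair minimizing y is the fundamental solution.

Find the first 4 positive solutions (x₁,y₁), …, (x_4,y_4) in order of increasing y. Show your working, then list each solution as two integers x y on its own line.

√355 = [18; 1,5,3,3,1,6,1,3,3,5,1,36, …], period ℓ=12 (even) → k=11
a_0=18:  p_0=18·1+0=18,  q_0=18·0+1=1
a_1=1:  p_1=1·18+1=19,  q_1=1·1+0=1
a_2=5:  p_2=5·19+18=113,  q_2=5·1+1=6
a_3=3:  p_3=3·113+19=358,  q_3=3·6+1=19
a_4=3:  p_4=3·358+113=1187,  q_4=3·19+6=63
a_5=1:  p_5=1·1187+358=1545,  q_5=1·63+19=82
…
a_7=1:  p_7=1·10457+1545=12002,  q_7=1·555+82=637
a_8=3:  p_8=3·12002+10457=46463,  q_8=3·637+555=2466
a_9=3:  p_9=3·46463+12002=151391,  q_9=3·2466+637=8035
a_10=5:  p_10=5·151391+46463=803418,  q_10=5·8035+2466=42641
a_11=1:  p_11=1·803418+151391=954809,  q_11=1·42641+8035=50676
→ (954809, 50676).  Check: 954809²=911660226481, 355·50676²=911660226480, difference 1.
(x_2, y_2) = (954809·954809 + 355·50676·50676, 954809·50676 + 50676·954809) = (1823320452961, 96771801768)
(x_3, y_3) = (954809·1823320452961 + 355·50676·96771801768, 954809·96771801768 + 50676·1823320452961) = (3481845556741524089, 184797174548553948)
(x_4, y_4) = (954809·3481845556741524089 + 355·50676·184797174548553948, 954809·184797174548553948 + 50676·3481845556741524089) = (6648994948371812427335041, 352892010866963721270096)

954809 50676
1823320452961 96771801768
3481845556741524089 184797174548553948
6648994948371812427335041 352892010866963721270096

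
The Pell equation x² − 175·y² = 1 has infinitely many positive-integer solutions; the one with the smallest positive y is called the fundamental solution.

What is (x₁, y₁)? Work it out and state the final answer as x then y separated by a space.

2024 153

√175 → a₀=13, period (4,2,1,2,4,26); ℓ=6 even so k=5
i=0: a=13 ⇒ p=13, q=1
i=1: a=4 ⇒ p=53, q=4
…
i=3: a=1 ⇒ p=172, q=13
i=4: a=2 ⇒ p=463, q=35
i=5: a=4 ⇒ p=2024, q=153
(x₁, y₁) = (2024, 153);  2024² − 175·153² = 1 ✓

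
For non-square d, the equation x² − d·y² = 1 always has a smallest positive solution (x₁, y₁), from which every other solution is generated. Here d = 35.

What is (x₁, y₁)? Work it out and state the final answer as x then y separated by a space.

d=35: √d = [5; 1,10] (ℓ=2, even), read p_1/q_1
i=0: a=5 ⇒ p=5, q=1
i=1: a=1 ⇒ p=6, q=1
fundamental: x₁=6, y₁=1  (since 36 − 35·1 = 1)

6 1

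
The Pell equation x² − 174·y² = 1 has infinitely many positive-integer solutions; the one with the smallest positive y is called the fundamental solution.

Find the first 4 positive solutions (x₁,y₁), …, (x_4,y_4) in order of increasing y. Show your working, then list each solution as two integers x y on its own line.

d=174: √d = [13; 5,4,5,26] (ℓ=4, even), read p_3/q_3
i=0: a=13 ⇒ p=13, q=1
i=1: a=5 ⇒ p=66, q=5
i=2: a=4 ⇒ p=277, q=21
i=3: a=5 ⇒ p=1451, q=110
(x₁, y₁) = (1451, 110);  1451² − 174·110² = 1 ✓
n=2: (1451,110)∘(1451,110) = (1451·1451+174·110·110, 1451·110+110·1451) = (4210801,319220)
n=3: (4210801,319220)∘(1451,110) = (1451·4210801+174·110·319220, 1451·319220+110·4210801) = (12219743051,926376330)
n=4: (12219743051,926376330)∘(1451,110) = (1451·12219743051+174·110·926376330, 1451·926376330+110·12219743051) = (35461690123201,2688343790440)

1451 110
4210801 319220
12219743051 926376330
35461690123201 2688343790440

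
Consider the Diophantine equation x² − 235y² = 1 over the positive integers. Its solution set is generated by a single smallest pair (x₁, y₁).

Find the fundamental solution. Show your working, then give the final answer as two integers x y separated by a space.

46 3

√235 → a₀=15, period (3,30); ℓ=2 even so k=1
i=0: a=15 ⇒ p=15, q=1
i=1: a=3 ⇒ p=46, q=3
→ (46, 3).  Check: 46²=2116, 235·3²=2115, difference 1.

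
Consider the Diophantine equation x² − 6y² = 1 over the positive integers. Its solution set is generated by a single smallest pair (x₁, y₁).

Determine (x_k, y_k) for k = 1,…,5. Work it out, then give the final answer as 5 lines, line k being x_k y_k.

5 2
49 20
485 198
4801 1960
47525 19402

√6 = [2; 2,4, …], period ℓ=2 (even) → k=1
i=0: a=2 ⇒ p=2, q=1
i=1: a=2 ⇒ p=5, q=2
fundamental: x₁=5, y₁=2  (since 25 − 6·4 = 1)
k=2:  x_2 = 5·5+6·2·2 = 49,  y_2 = 5·2+2·5 = 20
k=3:  x_3 = 5·49+6·2·20 = 485,  y_3 = 5·20+2·49 = 198
k=4:  x_4 = 5·485+6·2·198 = 4801,  y_4 = 5·198+2·485 = 1960
k=5:  x_5 = 5·4801+6·2·1960 = 47525,  y_5 = 5·1960+2·4801 = 19402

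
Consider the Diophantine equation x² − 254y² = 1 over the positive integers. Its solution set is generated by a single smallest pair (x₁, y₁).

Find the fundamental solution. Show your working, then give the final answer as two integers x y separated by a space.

255 16

√254 = [15; 1,14,1,30, …], period ℓ=4 (even) → k=3
i=0: a=15 ⇒ p=15, q=1
i=1: a=1 ⇒ p=16, q=1
i=2: a=14 ⇒ p=239, q=15
i=3: a=1 ⇒ p=255, q=16
→ (255, 16).  Check: 255²=65025, 254·16²=65024, difference 1.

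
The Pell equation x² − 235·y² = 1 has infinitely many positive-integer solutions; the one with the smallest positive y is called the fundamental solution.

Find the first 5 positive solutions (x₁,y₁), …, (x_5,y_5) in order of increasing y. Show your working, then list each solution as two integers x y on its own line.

√235 → a₀=15, period (3,30); ℓ=2 even so k=1
a_0=15:  p_0=15·1+0=15,  q_0=15·0+1=1
a_1=3:  p_1=3·15+1=46,  q_1=3·1+0=3
fundamental: x₁=46, y₁=3  (since 2116 − 235·9 = 1)
k=2:  x_2 = 46·46+235·3·3 = 4231,  y_2 = 46·3+3·46 = 276
k=3:  x_3 = 46·4231+235·3·276 = 389206,  y_3 = 46·276+3·4231 = 25389
k=4:  x_4 = 46·389206+235·3·25389 = 35802721,  y_4 = 46·25389+3·389206 = 2335512
k=5:  x_5 = 46·35802721+235·3·2335512 = 3293461126,  y_5 = 46·2335512+3·35802721 = 214841715

46 3
4231 276
389206 25389
35802721 2335512
3293461126 214841715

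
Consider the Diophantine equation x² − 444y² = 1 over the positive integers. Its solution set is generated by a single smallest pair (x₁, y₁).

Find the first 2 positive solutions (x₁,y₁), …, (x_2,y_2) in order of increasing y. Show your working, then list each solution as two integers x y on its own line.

295 14
174049 8260

d=444: √d = [21; 14,42] (ℓ=2, even), read p_1/q_1
k=0  a_k=21  p_k/q_k = 21/1
k=1  a_k=14  p_k/q_k = 295/14
→ (295, 14).  Check: 295²=87025, 444·14²=87024, difference 1.
k=2:  x_2 = 295·295+444·14·14 = 174049,  y_2 = 295·14+14·295 = 8260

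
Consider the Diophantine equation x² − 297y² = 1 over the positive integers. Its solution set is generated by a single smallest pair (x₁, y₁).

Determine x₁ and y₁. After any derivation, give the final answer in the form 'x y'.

d=297: √d = [17; 4,3,1,1,2,1,1,3,4,34] (ℓ=10, even), read p_9/q_9
k=0  a_k=17  p_k/q_k = 17/1
…
k=3  a_k=1  p_k/q_k = 293/17
…
k=5  a_k=2  p_k/q_k = 1327/77
…
k=8  a_k=3  p_k/q_k = 11357/659
k=9  a_k=4  p_k/q_k = 48599/2820
fundamental: x₁=48599, y₁=2820  (since 2361862801 − 297·7952400 = 1)

48599 2820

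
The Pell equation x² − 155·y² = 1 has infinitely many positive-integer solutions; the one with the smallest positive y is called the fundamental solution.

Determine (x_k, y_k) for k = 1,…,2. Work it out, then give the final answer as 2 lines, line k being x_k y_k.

√155 = [12; 2,4,2,24, …], period ℓ=4 (even) → k=3
a_0=12:  p_0=12·1+0=12,  q_0=12·0+1=1
…
a_2=4:  p_2=4·25+12=112,  q_2=4·2+1=9
a_3=2:  p_3=2·112+25=249,  q_3=2·9+2=20
→ (249, 20).  Check: 249²=62001, 155·20²=62000, difference 1.
k=2:  x_2 = 249·249+155·20·20 = 124001,  y_2 = 249·20+20·249 = 9960

249 20
124001 9960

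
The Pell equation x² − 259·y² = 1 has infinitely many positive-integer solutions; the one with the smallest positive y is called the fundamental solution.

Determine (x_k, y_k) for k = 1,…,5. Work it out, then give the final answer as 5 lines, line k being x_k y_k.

√259 → a₀=16, period (10,1,2,3,4,3,2,1,10,32); ℓ=10 even so k=9
k=0  a_k=16  p_k/q_k = 16/1
k=1  a_k=10  p_k/q_k = 161/10
…
k=4  a_k=3  p_k/q_k = 1722/107
…
k=6  a_k=3  p_k/q_k = 23931/1487
k=7  a_k=2  p_k/q_k = 55265/3434
k=8  a_k=1  p_k/q_k = 79196/4921
k=9  a_k=10  p_k/q_k = 847225/52644
(x₁, y₁) = (847225, 52644);  847225² − 259·52644² = 1 ✓
(x_2, y_2) = (847225·847225 + 259·52644·52644, 847225·52644 + 52644·847225) = (1435580401249, 89202625800)
(x_3, y_3) = (847225·1435580401249 + 259·52644·89202625800, 847225·89202625800 + 52644·1435580401249) = (2432519210895520825, 151149389286757356)
(x_4, y_4) = (847225·2432519210895520825 + 259·52644·151149389286757356, 847225·151149389286757356 + 52644·2432519210895520825) = (4121782176900479681520001, 256115082676856799248400)
(x_5, y_5) = (847225·4121782176900479681520001 + 259·52644·256115082676856799248400, 847225·256115082676856799248400 + 52644·4121782176900479681520001) = (6984153809646585277140670173625, 433974201841648854097164622644)

847225 52644
1435580401249 89202625800
2432519210895520825 151149389286757356
4121782176900479681520001 256115082676856799248400
6984153809646585277140670173625 433974201841648854097164622644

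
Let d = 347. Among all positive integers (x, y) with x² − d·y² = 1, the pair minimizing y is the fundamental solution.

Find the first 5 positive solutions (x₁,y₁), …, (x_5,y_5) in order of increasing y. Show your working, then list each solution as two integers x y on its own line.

[18; 1,1,1,2,4,…,1,1,36] for √347; ℓ=14 ⇒ convergent index 13
step 0: (18, 1)  from 18·(1,0) + (0,1)
…
step 3: (56, 3)  from 1·(37,2) + (19,1)
…
step 6: (801, 43)  from 1·(652,35) + (149,8)
step 7: (14269, 766)  from 17·(801,43) + (652,35)
step 8: (15070, 809)  from 1·(14269,766) + (801,43)
step 9: (74549, 4002)  from 4·(15070,809) + (14269,766)
step 10: (164168, 8813)  from 2·(74549,4002) + (15070,809)
step 11: (238717, 12815)  from 1·(164168,8813) + (74549,4002)
step 12: (402885, 21628)  from 1·(238717,12815) + (164168,8813)
step 13: (641602, 34443)  from 1·(402885,21628) + (238717,12815)
fundamental: x₁=641602, y₁=34443  (since 411653126404 − 347·1186320249 = 1)
(x_2, y_2) = (641602·641602 + 347·34443·34443, 641602·34443 + 34443·641602) = (823306252807, 44197395372)
(x_3, y_3) = (641602·823306252807 + 347·34443·44197395372, 641602·44197395372 + 34443·823306252807) = (1056469876826312026, 56714274530897445)
(x_4, y_4) = (641602·1056469876826312026 + 347·34443·56714274530897445, 641602·56714274530897445 + 34443·1056469876826312026) = (1355666371822207590758497, 72775983935101527618408)
(x_5, y_5) = (641602·1355666371822207590758497 + 347·34443·72775983935101527618408, 641602·72775983935101527618408 + 34443·1355666371822207590758497) = (1739596510986687599414840072362, 93386433689401306371520721787)

641602 34443
823306252807 44197395372
1056469876826312026 56714274530897445
1355666371822207590758497 72775983935101527618408
1739596510986687599414840072362 93386433689401306371520721787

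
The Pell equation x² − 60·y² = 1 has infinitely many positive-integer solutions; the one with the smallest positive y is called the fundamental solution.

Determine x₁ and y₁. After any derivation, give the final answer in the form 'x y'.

31 4

√60 → a₀=7, period (1,2,1,14); ℓ=4 even so k=3
i=0: a=7 ⇒ p=7, q=1
…
i=2: a=2 ⇒ p=23, q=3
i=3: a=1 ⇒ p=31, q=4
→ (31, 4).  Check: 31²=961, 60·4²=960, difference 1.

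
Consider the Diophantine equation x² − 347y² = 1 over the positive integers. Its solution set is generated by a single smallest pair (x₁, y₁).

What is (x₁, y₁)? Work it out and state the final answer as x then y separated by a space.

641602 34443

d=347: √d = [18; 1,1,1,2,4,…,1,1,36] (ℓ=14, even), read p_13/q_13
k=0  a_k=18  p_k/q_k = 18/1
k=1  a_k=1  p_k/q_k = 19/1
k=2  a_k=1  p_k/q_k = 37/2
k=3  a_k=1  p_k/q_k = 56/3
…
k=5  a_k=4  p_k/q_k = 652/35
k=6  a_k=1  p_k/q_k = 801/43
…
k=8  a_k=1  p_k/q_k = 15070/809
k=9  a_k=4  p_k/q_k = 74549/4002
k=10  a_k=2  p_k/q_k = 164168/8813
k=11  a_k=1  p_k/q_k = 238717/12815
k=12  a_k=1  p_k/q_k = 402885/21628
k=13  a_k=1  p_k/q_k = 641602/34443
(x₁, y₁) = (641602, 34443);  641602² − 347·34443² = 1 ✓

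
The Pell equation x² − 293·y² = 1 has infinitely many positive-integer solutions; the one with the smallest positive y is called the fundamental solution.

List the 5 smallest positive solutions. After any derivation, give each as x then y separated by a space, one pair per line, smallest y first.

12320649 719780
303596783562401 17736313474440
7481018815602612315849 437045785745090703340
184342013978870716056521769601 10769375446188914321717060880
4542426500373511536803322165613266249 265371389643423565052112223737518900

[17; 8,1,1,8,34] for √293; ℓ=5 ⇒ convergent index 9
a_0=17:  p_0=17·1+0=17,  q_0=17·0+1=1
a_1=8:  p_1=8·17+1=137,  q_1=8·1+0=8
a_2=1:  p_2=1·137+17=154,  q_2=1·8+1=9
…
a_4=8:  p_4=8·291+154=2482,  q_4=8·17+9=145
a_5=34:  p_5=34·2482+291=84679,  q_5=34·145+17=4947
…
a_8=1:  p_8=1·764593+679914=1444507,  q_8=1·44668+39721=84389
a_9=8:  p_9=8·1444507+764593=12320649,  q_9=8·84389+44668=719780
fundamental: x₁=12320649, y₁=719780  (since 151798391781201 − 293·518083248400 = 1)
(12320649+719780√293)^2 = 303596783562401 + 17736313474440√293
(12320649+719780√293)^3 = 7481018815602612315849 + 437045785745090703340√293
(12320649+719780√293)^4 = 184342013978870716056521769601 + 10769375446188914321717060880√293
(12320649+719780√293)^5 = 4542426500373511536803322165613266249 + 265371389643423565052112223737518900√293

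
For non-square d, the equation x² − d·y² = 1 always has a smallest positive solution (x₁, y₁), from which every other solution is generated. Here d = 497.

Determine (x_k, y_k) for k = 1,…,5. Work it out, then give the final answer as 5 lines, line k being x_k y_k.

[22; 3,2,2,5,6,5,2,2,3,44] for √497; ℓ=10 ⇒ convergent index 9
i=0: a=22 ⇒ p=22, q=1
i=1: a=3 ⇒ p=67, q=3
i=2: a=2 ⇒ p=156, q=7
…
i=4: a=5 ⇒ p=2051, q=92
…
i=6: a=5 ⇒ p=65476, q=2937
i=7: a=2 ⇒ p=143637, q=6443
i=8: a=2 ⇒ p=352750, q=15823
i=9: a=3 ⇒ p=1201887, q=53912
→ (1201887, 53912).  Check: 1201887²=1444532360769, 497·53912²=1444532360768, difference 1.
k=2:  x_2 = 1201887·1201887+497·53912·53912 = 2889064721537,  y_2 = 1201887·53912+53912·1201887 = 129592263888
k=3:  x_3 = 1201887·2889064721537+497·53912·129592263888 = 6944658661946678751,  y_3 = 1201887·129592263888+53912·2889064721537 = 311510514535059400
k=4:  x_4 = 1201887·6944658661946678751+497·53912·311510514535059400 = 16693389930459326703284737,  y_4 = 1201887·311510514535059400+53912·6944658661946678751 = 748800875565868281911712
k=5:  x_5 = 1201887·16693389930459326703284737+497·53912·748800875565868281911712 = 40127136686692992928199618718687,  y_5 = 1201887·748800875565868281911712+53912·16693389930459326703284737 = 1799948075862157952969508541688

1201887 53912
2889064721537 129592263888
6944658661946678751 311510514535059400
16693389930459326703284737 748800875565868281911712
40127136686692992928199618718687 1799948075862157952969508541688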